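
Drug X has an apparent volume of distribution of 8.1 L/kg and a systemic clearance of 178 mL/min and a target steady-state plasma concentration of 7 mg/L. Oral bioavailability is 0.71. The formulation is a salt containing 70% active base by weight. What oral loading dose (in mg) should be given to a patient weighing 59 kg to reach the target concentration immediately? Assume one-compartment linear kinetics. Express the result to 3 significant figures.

Total Vd = 8.1 × 59 = 477.9 L
The loading dose fills Vd to the target concentration; clearance is irrelevant here.
LD = Vd × C / F / S = 477.9 × 7.000 / 0.71 / 0.7 = 6731 mg

6730 mg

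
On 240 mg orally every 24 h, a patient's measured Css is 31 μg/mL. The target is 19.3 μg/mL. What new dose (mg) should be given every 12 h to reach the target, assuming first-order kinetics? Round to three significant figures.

With linear kinetics, Css is proportional to dose rate (D/τ) at fixed clearance.
D₂ = D₁ × (Css,target / Css,current) × (τ₂/τ₁) = 240 × (19.3/31) × (12/24) = 74.71 mg

74.7 mg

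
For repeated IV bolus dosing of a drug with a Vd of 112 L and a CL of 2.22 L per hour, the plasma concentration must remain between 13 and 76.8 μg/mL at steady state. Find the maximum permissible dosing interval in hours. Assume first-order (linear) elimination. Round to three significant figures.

k = CL / Vd = 2.220 / 112.0 = 0.01982 h⁻¹
Between IV bolus doses, concentration decays as C = C₀·e^(−kτ), so C_peak/C_trough = e^(kτ).
τ_max = ln(C_peak/C_trough) / k = ln(76.8/13) / 0.01982 = 1.776 / 0.01982 = 89.61 h

89.6 h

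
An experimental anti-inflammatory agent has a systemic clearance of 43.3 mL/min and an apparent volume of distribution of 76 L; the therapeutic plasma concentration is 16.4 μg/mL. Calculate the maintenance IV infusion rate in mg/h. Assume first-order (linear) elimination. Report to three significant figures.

CL = 43.3 mL/min = 43.3 × 0.06 = 2.598 L/h
Infusion rate = CL · Css = 2.598 L/h × 16.4 mg/L = 42.61 mg/h

42.6 mg/h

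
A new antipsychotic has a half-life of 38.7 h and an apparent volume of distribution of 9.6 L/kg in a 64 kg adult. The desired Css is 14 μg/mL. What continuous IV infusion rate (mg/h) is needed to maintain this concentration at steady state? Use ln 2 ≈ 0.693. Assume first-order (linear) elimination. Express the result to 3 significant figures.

Vd = 9.6 L/kg × 64 kg = 614.4 L
CL = ln 2 · Vd / t½ = 0.693 × 614.4 / 38.7 = 11.00 L/h
Infusion rate = CL × Css = 11.00 × 14 = 154.0 mg/h

154 mg/h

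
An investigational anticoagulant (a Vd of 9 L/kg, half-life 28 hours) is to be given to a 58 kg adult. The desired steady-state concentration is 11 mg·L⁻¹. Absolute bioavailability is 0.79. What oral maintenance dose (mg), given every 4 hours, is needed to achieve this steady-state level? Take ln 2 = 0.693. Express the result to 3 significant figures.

Vd(total) = 58 kg × 9 L/kg = 522.0 L
CL = ln 2 · Vd / t½ = 0.693 × 522.0 / 28 = 12.92 L/h
D = CL × Css × τ / F = 12.92 × 11 × 4 / 0.79 = 719.6 mg

720 mg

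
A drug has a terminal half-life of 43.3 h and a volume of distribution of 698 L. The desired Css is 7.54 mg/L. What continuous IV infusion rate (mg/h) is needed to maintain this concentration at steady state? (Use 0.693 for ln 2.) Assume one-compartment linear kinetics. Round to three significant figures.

84.2 mg/h

CL = 0.693 × Vd / t½ = 0.693 × 698.0 / 43.3 = 11.17 L/h
Infusion rate = CL × Css = 11.17 × 7.54 = 84.22 mg/h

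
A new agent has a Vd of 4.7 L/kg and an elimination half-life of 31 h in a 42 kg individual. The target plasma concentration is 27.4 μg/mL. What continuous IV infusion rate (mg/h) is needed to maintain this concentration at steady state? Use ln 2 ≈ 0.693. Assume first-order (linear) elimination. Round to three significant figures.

Vd = 4.7 L/kg × 42 kg = 197.4 L
CL = ln 2 · Vd / t½ = 0.693 × 197.4 / 31 = 4.413 L/h
Infusion rate = CL × Css = 4.413 × 27.4 = 120.9 mg/h

121 mg/h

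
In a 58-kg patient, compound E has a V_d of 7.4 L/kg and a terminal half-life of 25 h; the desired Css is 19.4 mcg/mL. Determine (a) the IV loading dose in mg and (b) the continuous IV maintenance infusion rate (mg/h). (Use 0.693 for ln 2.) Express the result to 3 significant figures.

Total Vd = 7.4 × 58 = 429.2 L
LD = Vd × C = 429.2 × 19.4 = 8326 mg
CL = 0.693 × Vd / t½ = 0.693 × 429.2 / 25 = 11.90 L/h
Infusion rate = CL × Css = 11.90 × 19.4 = 230.9 mg/h

(a) 8330 mg; (b) 231 mg/h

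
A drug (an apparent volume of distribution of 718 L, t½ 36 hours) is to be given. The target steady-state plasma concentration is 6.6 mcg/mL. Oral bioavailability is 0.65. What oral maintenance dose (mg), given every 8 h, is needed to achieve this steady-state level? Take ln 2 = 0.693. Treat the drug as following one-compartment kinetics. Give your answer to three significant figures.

CL = ln 2 · Vd / t½ = 0.693 × 718.0 / 36 = 13.82 L/h
D = CL × Css × τ / F = 13.82 × 6.6 × 8 / 0.65 = 1123 mg

1120 mg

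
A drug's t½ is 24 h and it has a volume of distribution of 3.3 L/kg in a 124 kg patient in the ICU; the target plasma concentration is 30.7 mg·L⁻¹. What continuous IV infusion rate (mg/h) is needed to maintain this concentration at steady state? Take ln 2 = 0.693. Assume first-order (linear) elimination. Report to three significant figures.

Vd(total) = 124 kg × 3.3 L/kg = 409.2 L
CL = ln 2 · Vd / t½ = 0.693 × 409.2 / 24 = 11.82 L/h
Infusion rate = CL × Css = 11.82 × 30.7 = 362.9 mg/h

363 mg/h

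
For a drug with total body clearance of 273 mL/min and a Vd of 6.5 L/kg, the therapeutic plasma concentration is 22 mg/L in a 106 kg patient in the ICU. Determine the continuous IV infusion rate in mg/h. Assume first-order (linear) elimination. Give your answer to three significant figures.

CL = 273 mL/min × 60/1000 = 16.38 L/h
R₀ = 16.38 × 22 = 360.4 mg/h

360 mg/h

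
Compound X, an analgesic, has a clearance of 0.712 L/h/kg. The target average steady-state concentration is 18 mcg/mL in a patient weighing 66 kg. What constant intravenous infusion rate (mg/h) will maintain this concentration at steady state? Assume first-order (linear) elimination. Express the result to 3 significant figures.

846 mg/h

CL = 0.712 L/h/kg × 66 kg = 46.99 L/h
At steady state, infusion rate equals elimination rate: rate in = CL × Css.
R₀ = 46.99 × 18 = 845.8 mg/h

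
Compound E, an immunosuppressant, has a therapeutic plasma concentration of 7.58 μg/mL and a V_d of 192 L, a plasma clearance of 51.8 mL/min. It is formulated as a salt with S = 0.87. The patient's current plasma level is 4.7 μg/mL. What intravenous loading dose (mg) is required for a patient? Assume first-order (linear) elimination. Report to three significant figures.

636 mg

Concentration deficit ΔC = 7.58 − 4.7 = 2.880 mg/L
LD = Vd × ΔC / S = 192.0 × 2.880 / 0.87 = 635.6 mg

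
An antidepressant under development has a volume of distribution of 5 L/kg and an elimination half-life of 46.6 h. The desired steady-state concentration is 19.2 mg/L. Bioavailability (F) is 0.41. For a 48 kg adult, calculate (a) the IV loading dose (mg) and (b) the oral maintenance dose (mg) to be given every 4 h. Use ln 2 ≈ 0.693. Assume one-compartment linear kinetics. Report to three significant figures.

(a) 4610 mg; (b) 669 mg

Vd = 5 L/kg × 48 kg = 240.0 L
LD = Vd × C = 240.0 × 19.2 = 4608 mg
CL = 0.693 × Vd / t½ = 0.693 × 240.0 / 46.6 = 3.569 L/h
D = CL × Css × τ / F = 3.569 × 19.2 × 4 / 0.41 = 668.5 mg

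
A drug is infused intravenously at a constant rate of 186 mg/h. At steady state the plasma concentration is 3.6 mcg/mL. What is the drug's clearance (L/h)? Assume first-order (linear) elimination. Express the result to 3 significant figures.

At steady state, infusion rate = CL × Css, so CL = rate / Css.
CL = 186 / 3.6 = 51.67 L/h

51.7 L/h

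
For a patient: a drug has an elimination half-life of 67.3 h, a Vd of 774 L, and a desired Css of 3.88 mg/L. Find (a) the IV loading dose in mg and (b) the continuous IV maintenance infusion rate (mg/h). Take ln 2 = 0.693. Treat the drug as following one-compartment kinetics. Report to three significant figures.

LD = Vd × C = 774.0 × 3.88 = 3003 mg
CL = 0.693 × Vd / t½ = 0.693 × 774.0 / 67.3 = 7.970 L/h
Infusion rate = CL × Css = 7.970 × 3.88 = 30.92 mg/h

(a) 3000 mg; (b) 30.9 mg/h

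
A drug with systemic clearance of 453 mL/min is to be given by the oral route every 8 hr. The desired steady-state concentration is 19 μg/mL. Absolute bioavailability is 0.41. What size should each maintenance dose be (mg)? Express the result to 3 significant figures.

CL = 453 mL/min × 60/1000 = 27.18 L/h
D = CL × Css × τ / F = 27.18 × 19 × 8 / 0.41 = 10080 mg

10100 mg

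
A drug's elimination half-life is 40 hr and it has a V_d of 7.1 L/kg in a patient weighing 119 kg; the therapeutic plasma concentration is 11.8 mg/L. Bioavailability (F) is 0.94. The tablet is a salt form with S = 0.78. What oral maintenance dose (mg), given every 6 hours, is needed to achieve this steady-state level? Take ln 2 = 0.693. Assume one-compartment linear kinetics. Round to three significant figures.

1410 mg

Vd = 7.1 L/kg × 119 kg = 844.9 L
CL = 0.693 × Vd / t½ = 0.693 × 844.9 / 40 = 14.64 L/h
D = CL × Css × τ / F / S = 14.64 × 11.8 × 6 / 0.94 / 0.78 = 1414 mg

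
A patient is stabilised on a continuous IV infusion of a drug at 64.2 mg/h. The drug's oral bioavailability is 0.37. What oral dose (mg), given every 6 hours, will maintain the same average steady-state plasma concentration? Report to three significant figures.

1040 mg

To maintain the same Css, the systemic dosing rate must be unchanged: F·D/τ = infusion rate.
D = rate × τ / F = 64.2 × 6 / 0.37 = 1041 mg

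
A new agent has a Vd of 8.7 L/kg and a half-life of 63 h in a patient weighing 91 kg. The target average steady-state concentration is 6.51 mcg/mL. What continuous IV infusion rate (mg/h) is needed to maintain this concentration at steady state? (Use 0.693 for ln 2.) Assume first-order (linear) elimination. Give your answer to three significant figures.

56.7 mg/h

Vd(total) = 91 kg × 8.7 L/kg = 791.7 L
CL = ln 2 · Vd / t½ = 0.693 × 791.7 / 63 = 8.709 L/h
Infusion rate = CL × Css = 8.709 × 6.51 = 56.70 mg/h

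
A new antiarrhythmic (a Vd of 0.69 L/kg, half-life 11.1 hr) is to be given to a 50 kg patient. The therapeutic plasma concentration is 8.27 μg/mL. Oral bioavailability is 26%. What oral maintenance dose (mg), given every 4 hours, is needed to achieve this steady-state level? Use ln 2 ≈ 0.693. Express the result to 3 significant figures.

274 mg

Vd(total) = 50 kg × 0.69 L/kg = 34.50 L
k = 0.693/11.1 = 0.06243 h⁻¹, so CL = k·Vd = 0.06243 × 34.50 = 2.154 L/h
D = CL × Css × τ / F = 2.154 × 8.27 × 4 / 0.26 = 274.1 mg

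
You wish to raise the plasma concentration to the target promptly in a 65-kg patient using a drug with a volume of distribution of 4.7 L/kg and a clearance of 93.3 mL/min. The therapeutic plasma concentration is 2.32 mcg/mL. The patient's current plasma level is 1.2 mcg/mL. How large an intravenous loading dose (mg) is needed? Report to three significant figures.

342 mg

Total Vd = 4.7 × 65 = 305.5 L
Concentration deficit ΔC = 2.32 − 1.2 = 1.120 mg/L
LD = Vd × ΔC = 305.5 × 1.120 = 342.2 mg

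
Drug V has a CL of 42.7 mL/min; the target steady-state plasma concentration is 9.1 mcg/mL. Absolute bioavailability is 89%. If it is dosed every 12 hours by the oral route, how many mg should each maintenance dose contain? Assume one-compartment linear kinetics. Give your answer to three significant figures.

314 mg

Convert clearance: 42.7 mL/min × 60 min/h ÷ 1000 mL/L = 2.562 L/h
D = CL × Css × τ / F = 2.562 × 9.1 × 12 / 0.89 = 314.3 mg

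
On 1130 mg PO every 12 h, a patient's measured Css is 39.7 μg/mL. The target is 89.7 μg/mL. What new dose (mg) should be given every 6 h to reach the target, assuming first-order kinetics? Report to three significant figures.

1280 mg

With linear kinetics, Css is proportional to dose rate (D/τ) at fixed clearance.
D₂ = D₁ × (Css,target / Css,current) × (τ₂/τ₁) = 1130 × (89.7/39.7) × (6/12) = 1277 mg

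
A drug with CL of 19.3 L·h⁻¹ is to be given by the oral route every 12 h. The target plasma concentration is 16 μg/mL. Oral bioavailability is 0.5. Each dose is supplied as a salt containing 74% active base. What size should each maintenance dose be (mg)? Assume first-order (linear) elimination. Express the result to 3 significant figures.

D = CL × Css × τ / F / S = 19.30 × 16 × 12 / 0.5 / 0.74 = 10020 mg

10000 mg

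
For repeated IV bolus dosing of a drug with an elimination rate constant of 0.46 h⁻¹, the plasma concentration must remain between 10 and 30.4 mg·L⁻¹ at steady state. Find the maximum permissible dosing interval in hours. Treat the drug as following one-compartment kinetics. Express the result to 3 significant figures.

2.42 h

Between IV bolus doses, concentration decays as C = C₀·e^(−kτ), so C_peak/C_trough = e^(kτ).
τ_max = ln(C_peak/C_trough) / k = ln(30.4/10) / 0.4600 = 1.112 / 0.4600 = 2.417 h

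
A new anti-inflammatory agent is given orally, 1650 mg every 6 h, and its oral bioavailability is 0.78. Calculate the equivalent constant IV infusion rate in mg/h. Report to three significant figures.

Equivalent systemic input: infusion rate = F·D/τ.
Rate = 0.78 × 1650 / 6 = 214.5 mg/h

215 mg/h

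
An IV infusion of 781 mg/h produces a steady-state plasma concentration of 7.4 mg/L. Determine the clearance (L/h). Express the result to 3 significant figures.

At steady state, infusion rate = CL × Css, so CL = rate / Css.
CL = 781 / 7.4 = 105.5 L/h

106 L/h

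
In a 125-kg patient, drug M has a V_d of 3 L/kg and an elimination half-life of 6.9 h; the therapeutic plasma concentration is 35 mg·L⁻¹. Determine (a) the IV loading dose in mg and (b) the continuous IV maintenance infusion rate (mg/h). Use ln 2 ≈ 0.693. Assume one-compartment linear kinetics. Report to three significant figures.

(a) 13100 mg; (b) 1320 mg/h

Total Vd = 3 × 125 = 375.0 L
LD = Vd × C = 375.0 × 35 = 13130 mg
CL = 0.693 × Vd / t½ = 0.693 × 375.0 / 6.9 = 37.66 L/h
Infusion rate = CL × Css = 37.66 × 35 = 1318 mg/h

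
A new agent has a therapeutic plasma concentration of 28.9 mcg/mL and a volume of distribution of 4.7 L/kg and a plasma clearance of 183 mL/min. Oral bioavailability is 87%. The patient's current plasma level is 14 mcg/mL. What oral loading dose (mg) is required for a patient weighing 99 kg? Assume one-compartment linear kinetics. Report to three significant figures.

7970 mg

Vd = 4.7 L/kg × 99 kg = 465.3 L
The loading dose fills Vd to the target concentration.
Concentration deficit ΔC = 28.9 − 14 = 14.90 mg/L
LD = Vd × ΔC / F = 465.3 × 14.90 / 0.87 = 7969 mg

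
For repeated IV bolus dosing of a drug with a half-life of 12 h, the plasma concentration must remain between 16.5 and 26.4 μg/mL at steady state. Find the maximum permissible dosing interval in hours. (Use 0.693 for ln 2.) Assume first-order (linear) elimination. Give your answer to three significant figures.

8.14 h

k = 0.693 / t½ = 0.693 / 12 = 0.05775 h⁻¹
Between IV bolus doses, concentration decays as C = C₀·e^(−kτ), so C_peak/C_trough = e^(kτ).
τ_max = ln(C_peak/C_trough) / k = ln(26.4/16.5) / 0.05775 = 0.4700 / 0.05775 = 8.139 h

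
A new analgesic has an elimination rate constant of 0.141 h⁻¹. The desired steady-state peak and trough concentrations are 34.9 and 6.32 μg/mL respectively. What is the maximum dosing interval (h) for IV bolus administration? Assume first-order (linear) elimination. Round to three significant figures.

12.1 h

Between IV bolus doses, concentration decays as C = C₀·e^(−kτ), so C_peak/C_trough = e^(kτ).
τ_max = ln(C_peak/C_trough) / k = ln(34.9/6.32) / 0.1410 = 1.709 / 0.1410 = 12.12 h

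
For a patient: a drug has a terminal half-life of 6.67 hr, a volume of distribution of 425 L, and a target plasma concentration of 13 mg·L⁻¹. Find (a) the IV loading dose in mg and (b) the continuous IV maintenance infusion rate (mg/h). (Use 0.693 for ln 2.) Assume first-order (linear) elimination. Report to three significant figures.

(a) 5530 mg; (b) 574 mg/h

LD = Vd × C = 425.0 × 13 = 5525 mg
CL = 0.693 × Vd / t½ = 0.693 × 425.0 / 6.67 = 44.16 L/h
Infusion rate = CL × Css = 44.16 × 13 = 574.1 mg/h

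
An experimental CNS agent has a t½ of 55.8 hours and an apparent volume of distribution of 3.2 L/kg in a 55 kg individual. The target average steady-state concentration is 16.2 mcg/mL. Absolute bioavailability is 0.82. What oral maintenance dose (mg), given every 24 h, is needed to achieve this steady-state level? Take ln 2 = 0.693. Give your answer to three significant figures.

1040 mg

Total Vd = 3.2 × 55 = 176.0 L
k = 0.693/55.8 = 0.01242 h⁻¹, so CL = k·Vd = 0.01242 × 176.0 = 2.186 L/h
D = CL × Css × τ / F = 2.186 × 16.2 × 24 / 0.82 = 1036 mg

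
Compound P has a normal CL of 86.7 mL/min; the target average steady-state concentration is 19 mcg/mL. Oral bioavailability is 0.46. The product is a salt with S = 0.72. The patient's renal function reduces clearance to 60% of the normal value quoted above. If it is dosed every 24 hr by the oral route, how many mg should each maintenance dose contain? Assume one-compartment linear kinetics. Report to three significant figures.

4300 mg

CL = 86.7 mL/min × 60/1000 = 5.202 L/h
Patient clearance = 0.6 × 5.202 = 3.121 L/h
D = CL × Css × τ / F / S = 3.121 × 19 × 24 / 0.46 / 0.72 = 4297 mg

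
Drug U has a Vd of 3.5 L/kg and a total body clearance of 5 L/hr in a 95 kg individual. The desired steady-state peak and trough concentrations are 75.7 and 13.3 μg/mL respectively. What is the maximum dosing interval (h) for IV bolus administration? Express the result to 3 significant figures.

Total Vd = 3.5 × 95 = 332.5 L
k = CL / Vd = 5.000 / 332.5 = 0.01504 h⁻¹
Between IV bolus doses, concentration decays as C = C₀·e^(−kτ), so C_peak/C_trough = e^(kτ).
τ_max = ln(C_peak/C_trough) / k = ln(75.7/13.3) / 0.01504 = 1.739 / 0.01504 = 115.6 h

116 h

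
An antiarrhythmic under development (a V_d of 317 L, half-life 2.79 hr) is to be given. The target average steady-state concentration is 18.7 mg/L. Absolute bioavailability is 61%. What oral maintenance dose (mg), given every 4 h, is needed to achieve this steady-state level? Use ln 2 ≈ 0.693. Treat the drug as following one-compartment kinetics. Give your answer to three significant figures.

9660 mg

CL = ln 2 · Vd / t½ = 0.693 × 317.0 / 2.79 = 78.74 L/h
D = CL × Css × τ / F = 78.74 × 18.7 × 4 / 0.61 = 9655 mg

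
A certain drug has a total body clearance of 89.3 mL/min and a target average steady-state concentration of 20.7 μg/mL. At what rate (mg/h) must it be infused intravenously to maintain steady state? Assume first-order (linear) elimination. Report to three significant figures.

111 mg/h

CL = 89.3 mL/min × 60/1000 = 5.358 L/h
Rate = CL × Css = 5.358 × 20.7 = 110.9 mg/h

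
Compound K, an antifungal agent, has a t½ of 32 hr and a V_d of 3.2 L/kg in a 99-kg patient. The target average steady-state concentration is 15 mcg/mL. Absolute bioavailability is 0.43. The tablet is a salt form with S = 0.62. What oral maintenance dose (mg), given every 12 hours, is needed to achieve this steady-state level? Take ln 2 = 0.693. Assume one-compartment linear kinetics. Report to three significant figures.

Vd = 3.2 L/kg × 99 kg = 316.8 L
CL = 0.693 × Vd / t½ = 0.693 × 316.8 / 32 = 6.861 L/h
D = CL × Css × τ / F / S = 6.861 × 15 × 12 / 0.43 / 0.62 = 4632 mg

4630 mg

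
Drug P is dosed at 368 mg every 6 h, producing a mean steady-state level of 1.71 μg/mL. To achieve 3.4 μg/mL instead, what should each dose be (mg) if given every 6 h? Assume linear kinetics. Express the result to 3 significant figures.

For first-order elimination, Css ∝ F·D/(CL·τ); F and CL are unchanged, so Css ∝ D/τ.
D₂ = D₁ × (Css,target / Css,current) = 368 × 3.4/1.71 = 731.7 mg

732 mg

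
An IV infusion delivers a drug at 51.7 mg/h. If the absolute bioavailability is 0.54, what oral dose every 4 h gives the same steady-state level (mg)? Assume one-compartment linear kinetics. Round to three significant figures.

To maintain the same Css, the systemic dosing rate must be unchanged: F·D/τ = infusion rate.
D = rate × τ / F = 51.7 × 4 / 0.54 = 383.0 mg

383 mg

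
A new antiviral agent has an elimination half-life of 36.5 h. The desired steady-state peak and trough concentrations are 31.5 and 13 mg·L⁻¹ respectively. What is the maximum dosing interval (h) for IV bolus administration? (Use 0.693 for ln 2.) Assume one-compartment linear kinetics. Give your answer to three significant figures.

k = 0.693 / t½ = 0.693 / 36.5 = 0.01899 h⁻¹
Between IV bolus doses, concentration decays as C = C₀·e^(−kτ), so C_peak/C_trough = e^(kτ).
τ_max = ln(C_peak/C_trough) / k = ln(31.5/13) / 0.01899 = 0.8850 / 0.01899 = 46.60 h

46.6 h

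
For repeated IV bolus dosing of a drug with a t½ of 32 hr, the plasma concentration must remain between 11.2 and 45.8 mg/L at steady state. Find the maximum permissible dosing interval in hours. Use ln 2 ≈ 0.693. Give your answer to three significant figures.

k = 0.693 / t½ = 0.693 / 32 = 0.02166 h⁻¹
Between IV bolus doses, concentration decays as C = C₀·e^(−kτ), so C_peak/C_trough = e^(kτ).
τ_max = ln(C_peak/C_trough) / k = ln(45.8/11.2) / 0.02166 = 1.408 / 0.02166 = 65.00 h

65.0 h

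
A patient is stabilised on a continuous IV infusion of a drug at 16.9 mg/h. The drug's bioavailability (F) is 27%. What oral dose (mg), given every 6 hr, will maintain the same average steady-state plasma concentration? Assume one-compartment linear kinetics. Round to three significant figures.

376 mg

To maintain the same Css, the systemic dosing rate must be unchanged: F·D/τ = infusion rate.
D = rate × τ / F = 16.9 × 6 / 0.27 = 375.6 mg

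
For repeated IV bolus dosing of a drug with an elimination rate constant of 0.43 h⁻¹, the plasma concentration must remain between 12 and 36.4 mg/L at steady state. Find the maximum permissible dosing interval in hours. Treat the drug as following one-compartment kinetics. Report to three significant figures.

Between IV bolus doses, concentration decays as C = C₀·e^(−kτ), so C_peak/C_trough = e^(kτ).
τ_max = ln(C_peak/C_trough) / k = ln(36.4/12) / 0.4300 = 1.110 / 0.4300 = 2.581 h

2.58 h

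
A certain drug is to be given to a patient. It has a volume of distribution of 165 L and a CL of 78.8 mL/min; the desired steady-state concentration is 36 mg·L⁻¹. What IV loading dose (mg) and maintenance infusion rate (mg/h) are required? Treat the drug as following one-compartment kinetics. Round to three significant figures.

Loading dose = Vd × C = 165.0 × 36 = 5940 mg
CL = 78.8 mL/min × 60/1000 = 4.728 L/h
Infusion rate = 4.728 L/h × 36 mg/L = 170.2 mg/h

(a) 5940 mg; (b) 170 mg/h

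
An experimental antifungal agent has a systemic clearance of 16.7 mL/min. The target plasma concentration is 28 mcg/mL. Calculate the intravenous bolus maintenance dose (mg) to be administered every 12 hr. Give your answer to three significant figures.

337 mg

Convert clearance: 16.7 mL/min × 60 min/h ÷ 1000 mL/L = 1.002 L/h
D = CL × Css × τ = 1.002 × 28 × 12 = 336.7 mg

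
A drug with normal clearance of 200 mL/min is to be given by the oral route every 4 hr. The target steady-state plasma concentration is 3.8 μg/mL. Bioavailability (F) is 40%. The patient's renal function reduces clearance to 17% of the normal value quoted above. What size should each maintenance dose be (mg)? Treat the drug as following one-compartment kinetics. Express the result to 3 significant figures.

CL = 200 mL/min = 200 × 0.06 = 12.00 L/h
Patient clearance = 0.17 × 12.00 = 2.040 L/h
D = CL × Css × τ / F = 2.040 × 3.8 × 4 / 0.4 = 77.52 mg

77.5 mg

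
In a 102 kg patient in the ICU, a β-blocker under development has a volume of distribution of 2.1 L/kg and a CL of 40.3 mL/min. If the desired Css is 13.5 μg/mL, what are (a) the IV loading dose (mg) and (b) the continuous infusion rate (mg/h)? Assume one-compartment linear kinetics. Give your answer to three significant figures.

(a) 2890 mg; (b) 32.6 mg/h

Vd = 2.1 L/kg × 102 kg = 214.2 L
LD = Vd · C_target = 214.2 × 13.5 = 2892 mg
CL = 40.3 mL/min × 60/1000 = 2.418 L/h
Maintenance: replace elimination → rate = CL × Css = 2.418 × 13.5 = 32.64 mg/h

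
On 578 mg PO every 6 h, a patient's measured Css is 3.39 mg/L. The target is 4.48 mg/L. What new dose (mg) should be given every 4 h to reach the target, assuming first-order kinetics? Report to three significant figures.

509 mg

With linear kinetics, Css is proportional to dose rate (D/τ) at fixed clearance.
D₂ = D₁ × (Css,target / Css,current) × (τ₂/τ₁) = 578 × (4.48/3.39) × (4/6) = 509.2 mg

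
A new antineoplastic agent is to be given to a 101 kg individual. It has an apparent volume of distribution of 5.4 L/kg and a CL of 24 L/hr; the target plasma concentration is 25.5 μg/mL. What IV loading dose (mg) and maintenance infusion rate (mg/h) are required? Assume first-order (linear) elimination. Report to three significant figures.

(a) 13900 mg; (b) 612 mg/h

Vd(total) = 101 kg × 5.4 L/kg = 545.4 L
Loading dose = Vd × C = 545.4 × 25.5 = 13910 mg
Infusion rate = 24.00 L/h × 25.5 mg/L = 612.0 mg/h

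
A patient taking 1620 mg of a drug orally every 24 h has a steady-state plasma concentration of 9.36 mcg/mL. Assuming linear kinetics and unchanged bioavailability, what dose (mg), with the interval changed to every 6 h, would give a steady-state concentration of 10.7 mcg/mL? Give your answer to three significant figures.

With linear kinetics, Css is proportional to dose rate (D/τ) at fixed clearance.
D₂ = D₁ × (Css,target / Css,current) × (τ₂/τ₁) = 1620 × (10.7/9.36) × (6/24) = 463.0 mg

463 mg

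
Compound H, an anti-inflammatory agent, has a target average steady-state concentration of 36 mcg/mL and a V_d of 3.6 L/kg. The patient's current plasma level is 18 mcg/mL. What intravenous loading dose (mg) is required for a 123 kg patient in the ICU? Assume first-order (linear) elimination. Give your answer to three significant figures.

Vd(total) = 123 kg × 3.6 L/kg = 442.8 L
The loading dose fills Vd to the target concentration.
Concentration deficit ΔC = 36 − 18 = 18.00 mg/L
LD = Vd × ΔC = 442.8 × 18.00 = 7970 mg

7970 mg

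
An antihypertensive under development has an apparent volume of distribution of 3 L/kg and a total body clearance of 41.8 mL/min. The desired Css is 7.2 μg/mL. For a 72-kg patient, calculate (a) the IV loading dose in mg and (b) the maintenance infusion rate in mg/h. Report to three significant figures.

Total Vd = 3 × 72 = 216.0 L
Loading dose = Vd × C = 216.0 × 7.2 = 1555 mg
CL = 41.8 mL/min × 60/1000 = 2.508 L/h
Infusion rate = 2.508 L/h × 7.2 mg/L = 18.06 mg/h

(a) 1560 mg; (b) 18.1 mg/h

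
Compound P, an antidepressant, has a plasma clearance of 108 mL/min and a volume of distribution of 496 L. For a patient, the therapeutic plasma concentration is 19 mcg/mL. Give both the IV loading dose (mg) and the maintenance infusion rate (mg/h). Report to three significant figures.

LD = Vd · C_target = 496.0 × 19 = 9424 mg
Convert clearance: 108 mL/min × 60 min/h ÷ 1000 mL/L = 6.480 L/h
Maintenance infusion rate = CL × Css = 6.480 × 19 = 123.1 mg/h

(a) 9420 mg; (b) 123 mg/h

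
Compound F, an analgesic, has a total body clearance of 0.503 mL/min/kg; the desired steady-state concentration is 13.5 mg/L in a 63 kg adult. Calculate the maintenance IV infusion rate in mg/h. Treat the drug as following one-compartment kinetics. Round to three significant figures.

25.7 mg/h

CL = 0.503 mL/min/kg × 63 kg = 31.69 mL/min = 31.69 × 60/1000 = 1.901 L/h
At steady state, infusion rate equals elimination rate: rate in = CL × Css.
Rate = CL × Css = 1.901 × 13.5 = 25.66 mg/h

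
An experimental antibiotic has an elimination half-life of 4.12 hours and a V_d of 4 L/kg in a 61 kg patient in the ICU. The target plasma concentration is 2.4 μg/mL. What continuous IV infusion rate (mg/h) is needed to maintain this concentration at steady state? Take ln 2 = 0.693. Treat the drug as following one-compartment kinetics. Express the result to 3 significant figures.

98.5 mg/h

Total Vd = 4 × 61 = 244.0 L
CL = ln 2 · Vd / t½ = 0.693 × 244.0 / 4.12 = 41.04 L/h
Infusion rate = CL × Css = 41.04 × 2.4 = 98.50 mg/h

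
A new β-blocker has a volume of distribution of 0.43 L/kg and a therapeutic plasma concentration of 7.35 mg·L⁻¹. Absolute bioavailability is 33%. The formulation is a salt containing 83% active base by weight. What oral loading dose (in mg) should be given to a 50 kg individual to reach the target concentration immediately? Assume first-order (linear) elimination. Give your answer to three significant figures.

Vd(total) = 50 kg × 0.43 L/kg = 21.50 L
LD = Vd × C / F / S = 21.50 × 7.350 / 0.33 / 0.83 = 576.9 mg

577 mg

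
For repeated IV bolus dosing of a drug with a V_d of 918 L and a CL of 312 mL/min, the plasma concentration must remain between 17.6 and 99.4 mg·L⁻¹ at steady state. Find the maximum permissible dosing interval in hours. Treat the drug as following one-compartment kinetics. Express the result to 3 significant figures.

Convert clearance: 312 mL/min × 60 min/h ÷ 1000 mL/L = 18.72 L/h
k = CL / Vd = 18.72 / 918.0 = 0.02039 h⁻¹
Between IV bolus doses, concentration decays as C = C₀·e^(−kτ), so C_peak/C_trough = e^(kτ).
τ_max = ln(C_peak/C_trough) / k = ln(99.4/17.6) / 0.02039 = 1.731 / 0.02039 = 84.89 h

84.9 h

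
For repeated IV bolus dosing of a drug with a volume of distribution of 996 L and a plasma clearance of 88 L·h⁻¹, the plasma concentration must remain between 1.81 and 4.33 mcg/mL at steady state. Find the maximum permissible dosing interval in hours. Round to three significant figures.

k = CL / Vd = 88.00 / 996.0 = 0.08835 h⁻¹
Between IV bolus doses, concentration decays as C = C₀·e^(−kτ), so C_peak/C_trough = e^(kτ).
τ_max = ln(C_peak/C_trough) / k = ln(4.33/1.81) / 0.08835 = 0.8722 / 0.08835 = 9.872 h

9.87 h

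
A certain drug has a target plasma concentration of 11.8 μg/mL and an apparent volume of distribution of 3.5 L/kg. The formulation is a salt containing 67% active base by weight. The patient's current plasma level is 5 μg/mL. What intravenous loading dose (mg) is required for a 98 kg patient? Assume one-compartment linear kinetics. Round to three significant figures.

3480 mg

Total Vd = 3.5 × 98 = 343.0 L
The loading dose fills Vd to the target concentration.
Concentration deficit ΔC = 11.8 − 5 = 6.800 mg/L
LD = Vd × ΔC / S = 343.0 × 6.800 / 0.67 = 3481 mg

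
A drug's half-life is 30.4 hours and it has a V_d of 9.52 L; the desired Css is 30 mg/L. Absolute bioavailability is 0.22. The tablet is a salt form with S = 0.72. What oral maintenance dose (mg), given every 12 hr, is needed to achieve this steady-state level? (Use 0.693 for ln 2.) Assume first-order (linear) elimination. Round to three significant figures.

493 mg

k = 0.693/30.4 = 0.02280 h⁻¹, so CL = k·Vd = 0.02280 × 9.520 = 0.2171 L/h
D = CL × Css × τ / F / S = 0.2171 × 30 × 12 / 0.22 / 0.72 = 493.4 mg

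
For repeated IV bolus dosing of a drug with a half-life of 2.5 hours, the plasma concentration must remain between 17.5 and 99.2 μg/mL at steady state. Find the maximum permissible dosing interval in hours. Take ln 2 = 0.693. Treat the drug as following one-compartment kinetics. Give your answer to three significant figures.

6.26 h

k = 0.693 / t½ = 0.693 / 2.5 = 0.2772 h⁻¹
Between IV bolus doses, concentration decays as C = C₀·e^(−kτ), so C_peak/C_trough = e^(kτ).
τ_max = ln(C_peak/C_trough) / k = ln(99.2/17.5) / 0.2772 = 1.735 / 0.2772 = 6.259 h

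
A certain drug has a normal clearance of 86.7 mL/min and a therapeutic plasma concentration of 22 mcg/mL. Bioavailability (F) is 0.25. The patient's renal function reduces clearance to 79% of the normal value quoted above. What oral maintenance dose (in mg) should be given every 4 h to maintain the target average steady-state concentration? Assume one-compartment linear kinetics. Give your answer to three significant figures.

1450 mg

CL = 86.7 mL/min = 86.7 × 0.06 = 5.202 L/h
Patient clearance = 0.79 × 5.202 = 4.110 L/h
D = CL × Css × τ / F = 4.110 × 22 × 4 / 0.25 = 1447 mg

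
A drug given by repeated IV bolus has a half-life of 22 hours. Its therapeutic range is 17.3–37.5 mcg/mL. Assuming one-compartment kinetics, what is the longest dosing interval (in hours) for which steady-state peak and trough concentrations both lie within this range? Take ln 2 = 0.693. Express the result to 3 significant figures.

k = 0.693 / t½ = 0.693 / 22 = 0.03150 h⁻¹
Between IV bolus doses, concentration decays as C = C₀·e^(−kτ), so C_peak/C_trough = e^(kτ).
τ_max = ln(C_peak/C_trough) / k = ln(37.5/17.3) / 0.03150 = 0.7736 / 0.03150 = 24.56 h

24.6 h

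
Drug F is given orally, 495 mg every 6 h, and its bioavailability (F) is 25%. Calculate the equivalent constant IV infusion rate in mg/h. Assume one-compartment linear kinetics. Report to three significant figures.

20.6 mg/h

Equivalent systemic input: infusion rate = F·D/τ.
Rate = 0.25 × 495 / 6 = 20.63 mg/h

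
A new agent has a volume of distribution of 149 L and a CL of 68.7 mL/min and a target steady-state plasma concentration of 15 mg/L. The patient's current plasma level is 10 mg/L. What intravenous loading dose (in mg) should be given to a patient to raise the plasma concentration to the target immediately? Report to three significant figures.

The loading dose fills Vd to the target concentration.
Concentration deficit ΔC = 15 − 10 = 5.000 mg/L
LD = Vd × ΔC = 149.0 × 5.000 = 745.0 mg

745 mg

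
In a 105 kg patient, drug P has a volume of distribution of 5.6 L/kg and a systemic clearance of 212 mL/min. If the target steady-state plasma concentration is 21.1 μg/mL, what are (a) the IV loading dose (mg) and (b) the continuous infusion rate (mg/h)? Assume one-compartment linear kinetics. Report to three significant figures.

Total Vd = 5.6 × 105 = 588.0 L
Loading dose = Vd × C = 588.0 × 21.1 = 12410 mg
Convert clearance: 212 mL/min × 60 min/h ÷ 1000 mL/L = 12.72 L/h
Maintenance: replace elimination → rate = CL × Css = 12.72 × 21.1 = 268.4 mg/h

(a) 12400 mg; (b) 268 mg/h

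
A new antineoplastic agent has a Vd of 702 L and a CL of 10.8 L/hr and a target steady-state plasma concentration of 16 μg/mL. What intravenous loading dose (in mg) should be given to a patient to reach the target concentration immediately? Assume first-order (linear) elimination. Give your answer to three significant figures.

11200 mg

LD = Vd × C = 702.0 × 16.00 = 11230 mg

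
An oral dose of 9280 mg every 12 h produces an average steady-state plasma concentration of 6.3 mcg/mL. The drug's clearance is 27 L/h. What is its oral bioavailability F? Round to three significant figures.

0.220

F·D/τ = CL·Css at steady state → F = CL·Css·τ / D.
F = 27 × 6.3 × 12 / 9280 = 0.220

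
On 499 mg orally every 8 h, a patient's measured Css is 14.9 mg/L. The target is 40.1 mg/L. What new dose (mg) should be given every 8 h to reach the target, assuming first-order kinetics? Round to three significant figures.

For first-order elimination, Css ∝ F·D/(CL·τ); F and CL are unchanged, so Css ∝ D/τ.
D₂ = D₁ × (Css,target / Css,current) = 499 × 40.1/14.9 = 1343 mg

1340 mg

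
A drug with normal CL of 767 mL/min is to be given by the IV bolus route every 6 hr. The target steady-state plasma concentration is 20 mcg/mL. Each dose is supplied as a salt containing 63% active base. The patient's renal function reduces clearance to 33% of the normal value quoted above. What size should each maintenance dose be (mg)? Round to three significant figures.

2890 mg

CL = 767 mL/min × 60/1000 = 46.02 L/h
Patient clearance = 0.33 × 46.02 = 15.19 L/h
At steady state, dose per interval replaces the amount cleared in that interval: S·D/τ = CL·Css.
D = CL × Css × τ / S = 15.19 × 20 × 6 / 0.63 = 2893 mg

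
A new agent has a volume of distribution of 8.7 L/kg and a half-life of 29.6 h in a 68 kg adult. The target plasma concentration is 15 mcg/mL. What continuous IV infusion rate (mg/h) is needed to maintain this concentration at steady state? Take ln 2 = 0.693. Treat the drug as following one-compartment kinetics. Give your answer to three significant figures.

Vd(total) = 68 kg × 8.7 L/kg = 591.6 L
CL = ln 2 · Vd / t½ = 0.693 × 591.6 / 29.6 = 13.85 L/h
Infusion rate = CL × Css = 13.85 × 15 = 207.8 mg/h

208 mg/h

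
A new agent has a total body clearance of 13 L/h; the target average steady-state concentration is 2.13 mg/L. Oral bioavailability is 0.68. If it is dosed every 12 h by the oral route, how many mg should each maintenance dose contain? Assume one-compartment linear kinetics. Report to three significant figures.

489 mg

D = CL × Css × τ / F = 13.00 × 2.13 × 12 / 0.68 = 488.6 mg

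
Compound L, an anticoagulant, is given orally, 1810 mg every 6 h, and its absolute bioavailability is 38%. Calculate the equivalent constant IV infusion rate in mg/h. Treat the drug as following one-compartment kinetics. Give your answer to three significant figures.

115 mg/h

Equivalent systemic input: infusion rate = F·D/τ.
Rate = 0.38 × 1810 / 6 = 114.6 mg/h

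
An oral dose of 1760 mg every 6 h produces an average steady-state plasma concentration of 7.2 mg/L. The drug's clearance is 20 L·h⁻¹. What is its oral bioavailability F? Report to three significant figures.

0.491

F·D/τ = CL·Css at steady state → F = CL·Css·τ / D.
F = 20 × 7.2 × 6 / 1760 = 0.491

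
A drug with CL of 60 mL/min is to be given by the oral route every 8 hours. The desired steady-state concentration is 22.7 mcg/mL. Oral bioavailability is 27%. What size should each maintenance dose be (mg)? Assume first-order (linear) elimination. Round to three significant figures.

CL = 60 mL/min = 60 × 0.06 = 3.600 L/h
At steady state, dose per interval replaces the amount cleared in that interval: F·D/τ = CL·Css.
D = CL × Css × τ / F = 3.600 × 22.7 × 8 / 0.27 = 2421 mg

2420 mg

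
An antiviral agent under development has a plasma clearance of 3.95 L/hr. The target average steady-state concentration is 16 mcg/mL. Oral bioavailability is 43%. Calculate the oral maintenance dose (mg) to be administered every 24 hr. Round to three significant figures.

D = CL × Css × τ / F = 3.950 × 16 × 24 / 0.43 = 3527 mg

3530 mg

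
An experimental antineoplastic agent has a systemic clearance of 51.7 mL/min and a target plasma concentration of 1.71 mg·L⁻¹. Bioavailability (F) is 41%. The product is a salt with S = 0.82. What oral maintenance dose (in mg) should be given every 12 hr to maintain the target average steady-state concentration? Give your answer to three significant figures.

Convert clearance: 51.7 mL/min × 60 min/h ÷ 1000 mL/L = 3.102 L/h
D = CL × Css × τ / F / S = 3.102 × 1.71 × 12 / 0.41 / 0.82 = 189.3 mg

189 mg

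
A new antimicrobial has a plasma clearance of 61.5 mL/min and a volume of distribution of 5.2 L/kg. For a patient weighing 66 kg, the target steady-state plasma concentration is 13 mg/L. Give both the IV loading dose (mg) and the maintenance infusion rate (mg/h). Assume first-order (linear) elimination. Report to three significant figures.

Total Vd = 5.2 × 66 = 343.2 L
Loading: fill Vd to C_target → 343.2 L × 13 mg/L = 4462 mg
CL = 61.5 mL/min = 61.5 × 0.06 = 3.690 L/h
Infusion rate = 3.690 L/h × 13 mg/L = 47.97 mg/h

(a) 4460 mg; (b) 48.0 mg/h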